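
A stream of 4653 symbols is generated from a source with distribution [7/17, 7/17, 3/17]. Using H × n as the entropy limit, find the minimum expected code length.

Entropy H = 1.4958 bits/symbol
Minimum bits = H × n = 1.4958 × 4653
= 6960.07 bits


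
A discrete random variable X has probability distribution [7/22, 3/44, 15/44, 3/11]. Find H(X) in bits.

H(X) = -Σ p(x) log₂ p(x)
  -7/22 × log₂(7/22) = 0.5257
  -3/44 × log₂(3/44) = 0.2642
  -15/44 × log₂(15/44) = 0.5293
  -3/11 × log₂(3/11) = 0.5112
H(X) = 1.8303 bits


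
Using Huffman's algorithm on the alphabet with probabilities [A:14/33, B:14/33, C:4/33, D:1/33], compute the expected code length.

Huffman tree construction:
Combine smallest probabilities repeatedly
Resulting codes:
  A: 11 (length 2)
  B: 0 (length 1)
  C: 101 (length 3)
  D: 100 (length 3)
Average length = Σ p(s) × length(s) = 1.7273 bits


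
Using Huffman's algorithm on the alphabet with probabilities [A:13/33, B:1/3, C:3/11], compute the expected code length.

Huffman tree construction:
Combine smallest probabilities repeatedly
Resulting codes:
  A: 0 (length 1)
  B: 11 (length 2)
  C: 10 (length 2)
Average length = Σ p(s) × length(s) = 1.6061 bits


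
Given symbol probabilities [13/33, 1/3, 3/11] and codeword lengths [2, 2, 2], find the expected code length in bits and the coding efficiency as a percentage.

Average length L = Σ p_i × l_i = 2.0000 bits
Entropy H = 1.5690 bits
Efficiency η = H/L × 100% = 78.45%


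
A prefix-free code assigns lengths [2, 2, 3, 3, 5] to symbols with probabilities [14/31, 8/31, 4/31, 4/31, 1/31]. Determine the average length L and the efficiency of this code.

Average length L = Σ p_i × l_i = 2.3548 bits
Entropy H = 1.9444 bits
Efficiency η = H/L × 100% = 82.57%


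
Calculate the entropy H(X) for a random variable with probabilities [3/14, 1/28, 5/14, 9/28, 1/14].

H(X) = -Σ p(x) log₂ p(x)
  -3/14 × log₂(3/14) = 0.4762
  -1/28 × log₂(1/28) = 0.1717
  -5/14 × log₂(5/14) = 0.5305
  -9/28 × log₂(9/28) = 0.5263
  -1/14 × log₂(1/14) = 0.2720
H(X) = 1.9767 bits


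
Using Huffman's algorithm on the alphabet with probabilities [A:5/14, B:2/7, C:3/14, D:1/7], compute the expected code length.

Huffman tree construction:
Combine smallest probabilities repeatedly
Resulting codes:
  A: 11 (length 2)
  B: 10 (length 2)
  C: 01 (length 2)
  D: 00 (length 2)
Average length = Σ p(s) × length(s) = 2.0000 bits


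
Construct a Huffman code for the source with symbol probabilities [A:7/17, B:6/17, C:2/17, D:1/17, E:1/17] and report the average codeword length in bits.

Huffman tree construction:
Combine smallest probabilities repeatedly
Resulting codes:
  A: 0 (length 1)
  B: 11 (length 2)
  C: 100 (length 3)
  D: 1010 (length 4)
  E: 1011 (length 4)
Average length = Σ p(s) × length(s) = 1.9412 bits


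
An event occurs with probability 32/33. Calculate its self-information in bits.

Information content I(x) = -log₂(p(x))
I = -log₂(32/33) = -log₂(0.9697)
I = 0.0444 bits


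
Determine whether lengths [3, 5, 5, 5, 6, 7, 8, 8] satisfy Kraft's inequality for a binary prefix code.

Kraft inequality: Σ 2^(-l_i) ≤ 1 for prefix-free code
Calculating: 2^(-3) + 2^(-5) + 2^(-5) + 2^(-5) + 2^(-6) + 2^(-7) + 2^(-8) + 2^(-8)
= 0.125 + 0.03125 + 0.03125 + 0.03125 + 0.015625 + 0.0078125 + 0.00390625 + 0.00390625
= 0.2500
Since 0.2500 ≤ 1, prefix-free code exists


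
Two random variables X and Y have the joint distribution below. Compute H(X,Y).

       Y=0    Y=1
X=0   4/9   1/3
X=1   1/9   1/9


H(X,Y) = -Σ p(x,y) log₂ p(x,y)
  p(0,0)=4/9: -0.4444 × log₂(0.4444) = 0.5200
  p(0,1)=1/3: -0.3333 × log₂(0.3333) = 0.5283
  p(1,0)=1/9: -0.1111 × log₂(0.1111) = 0.3522
  p(1,1)=1/9: -0.1111 × log₂(0.1111) = 0.3522
H(X,Y) = 1.7527 bits


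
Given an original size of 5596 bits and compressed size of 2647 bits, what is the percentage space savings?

Space savings = (1 - Compressed/Original) × 100%
= (1 - 2647/5596) × 100%
= 52.70%


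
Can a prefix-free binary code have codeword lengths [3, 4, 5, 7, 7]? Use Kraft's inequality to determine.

Kraft inequality: Σ 2^(-l_i) ≤ 1 for prefix-free code
Calculating: 2^(-3) + 2^(-4) + 2^(-5) + 2^(-7) + 2^(-7)
= 0.125 + 0.0625 + 0.03125 + 0.0078125 + 0.0078125
= 0.2344
Since 0.2344 ≤ 1, prefix-free code exists


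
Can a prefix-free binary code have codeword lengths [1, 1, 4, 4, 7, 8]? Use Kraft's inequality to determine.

Kraft inequality: Σ 2^(-l_i) ≤ 1 for prefix-free code
Calculating: 2^(-1) + 2^(-1) + 2^(-4) + 2^(-4) + 2^(-7) + 2^(-8)
= 0.5 + 0.5 + 0.0625 + 0.0625 + 0.0078125 + 0.00390625
= 1.1367
Since 1.1367 > 1, prefix-free code does not exist


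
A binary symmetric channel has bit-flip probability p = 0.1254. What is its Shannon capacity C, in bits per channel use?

For BSC with error probability p:
C = 1 - H(p) where H(p) is binary entropy
H(0.1254) = -0.1254 × log₂(0.1254) - 0.8746 × log₂(0.8746)
H(p) = 0.5447
C = 1 - 0.5447 = 0.4553 bits/use


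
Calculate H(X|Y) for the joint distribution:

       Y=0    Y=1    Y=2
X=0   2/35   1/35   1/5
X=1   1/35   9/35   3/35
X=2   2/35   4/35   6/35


H(X|Y) = Σ_y p(y) H(X|Y=y)
  p(Y=0) = 1/7, H(X|Y=0) = 1.5219
  p(Y=1) = 2/5, H(X|Y=1) = 1.1981
  p(Y=2) = 16/35, H(X|Y=2) = 1.5052
H(X|Y) = 0.1429×1.5219 + 0.4000×1.1981 + 0.4571×1.5052 = 1.3848 bits


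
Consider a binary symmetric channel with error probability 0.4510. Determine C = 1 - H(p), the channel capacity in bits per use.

For BSC with error probability p:
C = 1 - H(p) where H(p) is binary entropy
H(0.4510) = -0.4510 × log₂(0.4510) - 0.5490 × log₂(0.5490)
H(p) = 0.9931
C = 1 - 0.9931 = 0.0069 bits/use


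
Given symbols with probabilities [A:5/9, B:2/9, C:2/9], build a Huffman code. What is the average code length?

Huffman tree construction:
Combine smallest probabilities repeatedly
Resulting codes:
  A: 1 (length 1)
  B: 00 (length 2)
  C: 01 (length 2)
Average length = Σ p(s) × length(s) = 1.4444 bits


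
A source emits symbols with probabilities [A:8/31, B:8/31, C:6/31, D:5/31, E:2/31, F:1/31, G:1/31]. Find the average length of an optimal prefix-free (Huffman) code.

Huffman tree construction:
Combine smallest probabilities repeatedly
Resulting codes:
  A: 01 (length 2)
  B: 10 (length 2)
  C: 00 (length 2)
  D: 111 (length 3)
  E: 1100 (length 4)
  F: 11010 (length 5)
  G: 11011 (length 5)
Average length = Σ p(s) × length(s) = 2.4839 bits


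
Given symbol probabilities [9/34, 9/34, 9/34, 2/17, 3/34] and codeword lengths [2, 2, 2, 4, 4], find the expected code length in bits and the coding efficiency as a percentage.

Average length L = Σ p_i × l_i = 2.4118 bits
Entropy H = 2.1950 bits
Efficiency η = H/L × 100% = 91.01%


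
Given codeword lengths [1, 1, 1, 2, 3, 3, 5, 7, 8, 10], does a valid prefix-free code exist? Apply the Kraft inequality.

Kraft inequality: Σ 2^(-l_i) ≤ 1 for prefix-free code
Calculating: 2^(-1) + 2^(-1) + 2^(-1) + 2^(-2) + 2^(-3) + 2^(-3) + 2^(-5) + 2^(-7) + 2^(-8) + 2^(-10)
= 0.5 + 0.5 + 0.5 + 0.25 + 0.125 + 0.125 + 0.03125 + 0.0078125 + 0.00390625 + 0.0009765625
= 2.0439
Since 2.0439 > 1, prefix-free code does not exist


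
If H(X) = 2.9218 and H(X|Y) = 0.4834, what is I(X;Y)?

I(X;Y) = H(X) - H(X|Y)
I(X;Y) = 2.9218 - 0.4834 = 2.4384 bits


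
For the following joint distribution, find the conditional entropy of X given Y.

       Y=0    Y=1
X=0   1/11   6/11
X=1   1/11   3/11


H(X|Y) = Σ_y p(y) H(X|Y=y)
  p(Y=0) = 2/11, H(X|Y=0) = 1.0000
  p(Y=1) = 9/11, H(X|Y=1) = 0.9183
H(X|Y) = 0.1818×1.0000 + 0.8182×0.9183 = 0.9332 bits


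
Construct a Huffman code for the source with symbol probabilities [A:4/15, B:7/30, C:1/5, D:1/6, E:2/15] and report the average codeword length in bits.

Huffman tree construction:
Combine smallest probabilities repeatedly
Resulting codes:
  A: 10 (length 2)
  B: 01 (length 2)
  C: 00 (length 2)
  D: 111 (length 3)
  E: 110 (length 3)
Average length = Σ p(s) × length(s) = 2.3000 bits


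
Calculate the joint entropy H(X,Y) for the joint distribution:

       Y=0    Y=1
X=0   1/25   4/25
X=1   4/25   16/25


H(X,Y) = -Σ p(x,y) log₂ p(x,y)
  p(0,0)=1/25: -0.0400 × log₂(0.0400) = 0.1858
  p(0,1)=4/25: -0.1600 × log₂(0.1600) = 0.4230
  p(1,0)=4/25: -0.1600 × log₂(0.1600) = 0.4230
  p(1,1)=16/25: -0.6400 × log₂(0.6400) = 0.4121
H(X,Y) = 1.4439 bits


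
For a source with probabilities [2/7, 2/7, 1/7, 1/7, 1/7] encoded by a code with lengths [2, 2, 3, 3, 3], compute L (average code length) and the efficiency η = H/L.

Average length L = Σ p_i × l_i = 2.4286 bits
Entropy H = 2.2359 bits
Efficiency η = H/L × 100% = 92.07%


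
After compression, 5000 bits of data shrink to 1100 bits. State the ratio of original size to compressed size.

Compression ratio = Original / Compressed
= 5000 / 1100 = 4.55:1


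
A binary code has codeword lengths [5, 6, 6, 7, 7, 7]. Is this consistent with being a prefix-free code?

Kraft inequality: Σ 2^(-l_i) ≤ 1 for prefix-free code
Calculating: 2^(-5) + 2^(-6) + 2^(-6) + 2^(-7) + 2^(-7) + 2^(-7)
= 0.03125 + 0.015625 + 0.015625 + 0.0078125 + 0.0078125 + 0.0078125
= 0.0859
Since 0.0859 ≤ 1, prefix-free code exists


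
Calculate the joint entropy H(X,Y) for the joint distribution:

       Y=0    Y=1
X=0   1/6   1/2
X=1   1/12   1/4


H(X,Y) = -Σ p(x,y) log₂ p(x,y)
  p(0,0)=1/6: -0.1667 × log₂(0.1667) = 0.4308
  p(0,1)=1/2: -0.5000 × log₂(0.5000) = 0.5000
  p(1,0)=1/12: -0.0833 × log₂(0.0833) = 0.2987
  p(1,1)=1/4: -0.2500 × log₂(0.2500) = 0.5000
H(X,Y) = 1.7296 bits


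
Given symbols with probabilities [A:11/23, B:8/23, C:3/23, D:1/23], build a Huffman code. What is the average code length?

Huffman tree construction:
Combine smallest probabilities repeatedly
Resulting codes:
  A: 0 (length 1)
  B: 11 (length 2)
  C: 101 (length 3)
  D: 100 (length 3)
Average length = Σ p(s) × length(s) = 1.6957 bits


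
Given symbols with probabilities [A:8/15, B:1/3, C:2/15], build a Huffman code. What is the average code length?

Huffman tree construction:
Combine smallest probabilities repeatedly
Resulting codes:
  A: 1 (length 1)
  B: 01 (length 2)
  C: 00 (length 2)
Average length = Σ p(s) × length(s) = 1.4667 bits


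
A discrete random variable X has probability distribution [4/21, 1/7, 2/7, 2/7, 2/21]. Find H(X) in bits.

H(X) = -Σ p(x) log₂ p(x)
  -4/21 × log₂(4/21) = 0.4557
  -1/7 × log₂(1/7) = 0.4011
  -2/7 × log₂(2/7) = 0.5164
  -2/7 × log₂(2/7) = 0.5164
  -2/21 × log₂(2/21) = 0.3231
H(X) = 2.2126 bits


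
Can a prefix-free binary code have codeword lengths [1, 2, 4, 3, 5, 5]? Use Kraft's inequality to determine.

Kraft inequality: Σ 2^(-l_i) ≤ 1 for prefix-free code
Calculating: 2^(-1) + 2^(-2) + 2^(-4) + 2^(-3) + 2^(-5) + 2^(-5)
= 0.5 + 0.25 + 0.0625 + 0.125 + 0.03125 + 0.03125
= 1.0000
Since 1.0000 ≤ 1, prefix-free code exists


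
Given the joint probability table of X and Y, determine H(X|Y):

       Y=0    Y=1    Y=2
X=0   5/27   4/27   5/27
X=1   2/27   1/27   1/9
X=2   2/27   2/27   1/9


H(X|Y) = Σ_y p(y) H(X|Y=y)
  p(Y=0) = 1/3, H(X|Y=0) = 1.4355
  p(Y=1) = 7/27, H(X|Y=1) = 1.3788
  p(Y=2) = 11/27, H(X|Y=2) = 1.5395
H(X|Y) = 0.3333×1.4355 + 0.2593×1.3788 + 0.4074×1.5395 = 1.4632 bits


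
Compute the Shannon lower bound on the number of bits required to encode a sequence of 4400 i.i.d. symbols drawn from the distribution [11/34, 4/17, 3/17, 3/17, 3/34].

Entropy H = 2.2102 bits/symbol
Minimum bits = H × n = 2.2102 × 4400
= 9724.72 bits


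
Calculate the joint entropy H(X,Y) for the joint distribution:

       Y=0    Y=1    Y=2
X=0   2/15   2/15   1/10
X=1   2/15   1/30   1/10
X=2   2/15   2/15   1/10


H(X,Y) = -Σ p(x,y) log₂ p(x,y)
  p(0,0)=2/15: -0.1333 × log₂(0.1333) = 0.3876
  p(0,1)=2/15: -0.1333 × log₂(0.1333) = 0.3876
  p(0,2)=1/10: -0.1000 × log₂(0.1000) = 0.3322
  p(1,0)=2/15: -0.1333 × log₂(0.1333) = 0.3876
  p(1,1)=1/30: -0.0333 × log₂(0.0333) = 0.1636
  p(1,2)=1/10: -0.1000 × log₂(0.1000) = 0.3322
  p(2,0)=2/15: -0.1333 × log₂(0.1333) = 0.3876
  p(2,1)=2/15: -0.1333 × log₂(0.1333) = 0.3876
  p(2,2)=1/10: -0.1000 × log₂(0.1000) = 0.3322
H(X,Y) = 3.0981 bits


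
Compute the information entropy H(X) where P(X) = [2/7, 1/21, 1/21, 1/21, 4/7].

H(X) = -Σ p(x) log₂ p(x)
  -2/7 × log₂(2/7) = 0.5164
  -1/21 × log₂(1/21) = 0.2092
  -1/21 × log₂(1/21) = 0.2092
  -1/21 × log₂(1/21) = 0.2092
  -4/7 × log₂(4/7) = 0.4613
H(X) = 1.6052 bits


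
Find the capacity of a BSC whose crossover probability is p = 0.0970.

For BSC with error probability p:
C = 1 - H(p) where H(p) is binary entropy
H(0.0970) = -0.0970 × log₂(0.0970) - 0.9030 × log₂(0.9030)
H(p) = 0.4594
C = 1 - 0.4594 = 0.5406 bits/use


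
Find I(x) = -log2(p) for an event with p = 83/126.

Information content I(x) = -log₂(p(x))
I = -log₂(83/126) = -log₂(0.6587)
I = 0.6022 bits


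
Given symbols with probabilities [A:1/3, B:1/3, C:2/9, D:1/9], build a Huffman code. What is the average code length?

Huffman tree construction:
Combine smallest probabilities repeatedly
Resulting codes:
  A: 10 (length 2)
  B: 11 (length 2)
  C: 01 (length 2)
  D: 00 (length 2)
Average length = Σ p(s) × length(s) = 2.0000 bits


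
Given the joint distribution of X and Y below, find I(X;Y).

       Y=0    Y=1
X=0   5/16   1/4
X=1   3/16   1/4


H(X) = 0.9887, H(Y) = 1.0000, H(X,Y) = 1.9772
I(X;Y) = H(X) + H(Y) - H(X,Y) = 0.0115 bits


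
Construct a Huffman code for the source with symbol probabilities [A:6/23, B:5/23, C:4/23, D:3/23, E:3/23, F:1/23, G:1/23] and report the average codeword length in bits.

Huffman tree construction:
Combine smallest probabilities repeatedly
Resulting codes:
  A: 10 (length 2)
  B: 00 (length 2)
  C: 111 (length 3)
  D: 011 (length 3)
  E: 110 (length 3)
  F: 0100 (length 4)
  G: 0101 (length 4)
Average length = Σ p(s) × length(s) = 2.6087 bits


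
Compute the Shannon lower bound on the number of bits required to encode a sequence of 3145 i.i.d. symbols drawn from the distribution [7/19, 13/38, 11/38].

Entropy H = 1.5779 bits/symbol
Minimum bits = H × n = 1.5779 × 3145
= 4962.38 bits


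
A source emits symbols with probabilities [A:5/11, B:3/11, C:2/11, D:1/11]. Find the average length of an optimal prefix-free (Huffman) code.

Huffman tree construction:
Combine smallest probabilities repeatedly
Resulting codes:
  A: 0 (length 1)
  B: 10 (length 2)
  C: 111 (length 3)
  D: 110 (length 3)
Average length = Σ p(s) × length(s) = 1.8182 bits


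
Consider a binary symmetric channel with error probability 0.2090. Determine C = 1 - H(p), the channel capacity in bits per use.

For BSC with error probability p:
C = 1 - H(p) where H(p) is binary entropy
H(0.2090) = -0.2090 × log₂(0.2090) - 0.7910 × log₂(0.7910)
H(p) = 0.7396
C = 1 - 0.7396 = 0.2604 bits/use


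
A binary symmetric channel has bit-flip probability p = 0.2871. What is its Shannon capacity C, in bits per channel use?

For BSC with error probability p:
C = 1 - H(p) where H(p) is binary entropy
H(0.2871) = -0.2871 × log₂(0.2871) - 0.7129 × log₂(0.7129)
H(p) = 0.8649
C = 1 - 0.8649 = 0.1351 bits/use


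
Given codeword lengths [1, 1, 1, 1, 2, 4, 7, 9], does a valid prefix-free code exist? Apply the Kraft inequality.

Kraft inequality: Σ 2^(-l_i) ≤ 1 for prefix-free code
Calculating: 2^(-1) + 2^(-1) + 2^(-1) + 2^(-1) + 2^(-2) + 2^(-4) + 2^(-7) + 2^(-9)
= 0.5 + 0.5 + 0.5 + 0.5 + 0.25 + 0.0625 + 0.0078125 + 0.001953125
= 2.3223
Since 2.3223 > 1, prefix-free code does not exist


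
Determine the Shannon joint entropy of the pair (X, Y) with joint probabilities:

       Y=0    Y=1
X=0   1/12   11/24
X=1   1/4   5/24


H(X,Y) = -Σ p(x,y) log₂ p(x,y)
  p(0,0)=1/12: -0.0833 × log₂(0.0833) = 0.2987
  p(0,1)=11/24: -0.4583 × log₂(0.4583) = 0.5159
  p(1,0)=1/4: -0.2500 × log₂(0.2500) = 0.5000
  p(1,1)=5/24: -0.2083 × log₂(0.2083) = 0.4715
H(X,Y) = 1.7861 bits


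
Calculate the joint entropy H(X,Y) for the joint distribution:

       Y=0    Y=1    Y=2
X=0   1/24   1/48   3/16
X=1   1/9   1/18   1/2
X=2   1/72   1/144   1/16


H(X,Y) = -Σ p(x,y) log₂ p(x,y)
  p(0,0)=1/24: -0.0417 × log₂(0.0417) = 0.1910
  p(0,1)=1/48: -0.0208 × log₂(0.0208) = 0.1164
  p(0,2)=3/16: -0.1875 × log₂(0.1875) = 0.4528
  p(1,0)=1/9: -0.1111 × log₂(0.1111) = 0.3522
  p(1,1)=1/18: -0.0556 × log₂(0.0556) = 0.2317
  p(1,2)=1/2: -0.5000 × log₂(0.5000) = 0.5000
  p(2,0)=1/72: -0.0139 × log₂(0.0139) = 0.0857
  p(2,1)=1/144: -0.0069 × log₂(0.0069) = 0.0498
  p(2,2)=1/16: -0.0625 × log₂(0.0625) = 0.2500
H(X,Y) = 2.2296 bits


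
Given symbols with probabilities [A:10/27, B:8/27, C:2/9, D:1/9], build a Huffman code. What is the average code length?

Huffman tree construction:
Combine smallest probabilities repeatedly
Resulting codes:
  A: 0 (length 1)
  B: 10 (length 2)
  C: 111 (length 3)
  D: 110 (length 3)
Average length = Σ p(s) × length(s) = 1.9630 bits


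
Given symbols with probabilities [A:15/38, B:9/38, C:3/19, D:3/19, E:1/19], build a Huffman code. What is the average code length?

Huffman tree construction:
Combine smallest probabilities repeatedly
Resulting codes:
  A: 0 (length 1)
  B: 10 (length 2)
  C: 1111 (length 4)
  D: 110 (length 3)
  E: 1110 (length 4)
Average length = Σ p(s) × length(s) = 2.1842 bits


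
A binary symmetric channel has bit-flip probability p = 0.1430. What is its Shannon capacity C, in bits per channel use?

For BSC with error probability p:
C = 1 - H(p) where H(p) is binary entropy
H(0.1430) = -0.1430 × log₂(0.1430) - 0.8570 × log₂(0.8570)
H(p) = 0.5920
C = 1 - 0.5920 = 0.4080 bits/use


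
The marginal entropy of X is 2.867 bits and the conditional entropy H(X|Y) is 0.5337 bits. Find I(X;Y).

I(X;Y) = H(X) - H(X|Y)
I(X;Y) = 2.867 - 0.5337 = 2.3333 bits


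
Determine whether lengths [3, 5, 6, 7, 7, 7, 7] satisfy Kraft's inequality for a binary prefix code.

Kraft inequality: Σ 2^(-l_i) ≤ 1 for prefix-free code
Calculating: 2^(-3) + 2^(-5) + 2^(-6) + 2^(-7) + 2^(-7) + 2^(-7) + 2^(-7)
= 0.125 + 0.03125 + 0.015625 + 0.0078125 + 0.0078125 + 0.0078125 + 0.0078125
= 0.2031
Since 0.2031 ≤ 1, prefix-free code exists


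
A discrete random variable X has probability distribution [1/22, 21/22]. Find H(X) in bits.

H(X) = -Σ p(x) log₂ p(x)
  -1/22 × log₂(1/22) = 0.2027
  -21/22 × log₂(21/22) = 0.0641
H(X) = 0.2668 bits


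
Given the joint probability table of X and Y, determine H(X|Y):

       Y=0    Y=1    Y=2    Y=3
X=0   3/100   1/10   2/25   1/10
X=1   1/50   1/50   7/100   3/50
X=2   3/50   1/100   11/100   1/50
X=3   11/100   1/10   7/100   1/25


H(X|Y) = Σ_y p(y) H(X|Y=y)
  p(Y=0) = 11/50, H(X|Y=0) = 1.7177
  p(Y=1) = 23/100, H(X|Y=1) = 1.5480
  p(Y=2) = 33/100, H(X|Y=2) = 1.9730
  p(Y=3) = 11/50, H(X|Y=3) = 1.7899
H(X|Y) = 0.2200×1.7177 + 0.2300×1.5480 + 0.3300×1.9730 + 0.2200×1.7899 = 1.7788 bits


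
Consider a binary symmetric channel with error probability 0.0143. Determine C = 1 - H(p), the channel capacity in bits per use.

For BSC with error probability p:
C = 1 - H(p) where H(p) is binary entropy
H(0.0143) = -0.0143 × log₂(0.0143) - 0.9857 × log₂(0.9857)
H(p) = 0.1081
C = 1 - 0.1081 = 0.8919 bits/use


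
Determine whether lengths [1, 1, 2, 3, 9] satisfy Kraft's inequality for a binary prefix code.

Kraft inequality: Σ 2^(-l_i) ≤ 1 for prefix-free code
Calculating: 2^(-1) + 2^(-1) + 2^(-2) + 2^(-3) + 2^(-9)
= 0.5 + 0.5 + 0.25 + 0.125 + 0.001953125
= 1.3770
Since 1.3770 > 1, prefix-free code does not exist


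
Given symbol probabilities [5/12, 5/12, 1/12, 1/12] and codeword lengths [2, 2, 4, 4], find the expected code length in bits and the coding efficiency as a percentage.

Average length L = Σ p_i × l_i = 2.3333 bits
Entropy H = 1.6500 bits
Efficiency η = H/L × 100% = 70.72%


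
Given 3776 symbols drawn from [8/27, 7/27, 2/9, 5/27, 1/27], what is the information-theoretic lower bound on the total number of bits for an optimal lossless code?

Entropy H = 2.1337 bits/symbol
Minimum bits = H × n = 2.1337 × 3776
= 8057.01 bits


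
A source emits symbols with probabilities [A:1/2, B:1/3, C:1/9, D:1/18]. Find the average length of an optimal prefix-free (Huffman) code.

Huffman tree construction:
Combine smallest probabilities repeatedly
Resulting codes:
  A: 0 (length 1)
  B: 11 (length 2)
  C: 101 (length 3)
  D: 100 (length 3)
Average length = Σ p(s) × length(s) = 1.6667 bits


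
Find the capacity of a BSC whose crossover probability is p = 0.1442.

For BSC with error probability p:
C = 1 - H(p) where H(p) is binary entropy
H(0.1442) = -0.1442 × log₂(0.1442) - 0.8558 × log₂(0.8558)
H(p) = 0.5951
C = 1 - 0.5951 = 0.4049 bits/use


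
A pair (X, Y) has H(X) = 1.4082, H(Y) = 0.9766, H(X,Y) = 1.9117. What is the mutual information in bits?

I(X;Y) = H(X) + H(Y) - H(X,Y)
I(X;Y) = 1.4082 + 0.9766 - 1.9117 = 0.4731 bits


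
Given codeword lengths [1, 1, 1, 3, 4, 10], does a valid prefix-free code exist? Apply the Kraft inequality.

Kraft inequality: Σ 2^(-l_i) ≤ 1 for prefix-free code
Calculating: 2^(-1) + 2^(-1) + 2^(-1) + 2^(-3) + 2^(-4) + 2^(-10)
= 0.5 + 0.5 + 0.5 + 0.125 + 0.0625 + 0.0009765625
= 1.6885
Since 1.6885 > 1, prefix-free code does not exist


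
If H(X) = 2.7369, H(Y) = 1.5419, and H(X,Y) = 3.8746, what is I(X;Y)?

I(X;Y) = H(X) + H(Y) - H(X,Y)
I(X;Y) = 2.7369 + 1.5419 - 3.8746 = 0.4042 bits


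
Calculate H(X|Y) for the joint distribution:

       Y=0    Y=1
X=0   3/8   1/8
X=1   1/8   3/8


H(X|Y) = Σ_y p(y) H(X|Y=y)
  p(Y=0) = 1/2, H(X|Y=0) = 0.8113
  p(Y=1) = 1/2, H(X|Y=1) = 0.8113
H(X|Y) = 0.5000×0.8113 + 0.5000×0.8113 = 0.8113 bits


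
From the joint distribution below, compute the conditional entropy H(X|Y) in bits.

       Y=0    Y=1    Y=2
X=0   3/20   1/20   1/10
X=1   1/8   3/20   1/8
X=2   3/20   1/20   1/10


H(X|Y) = Σ_y p(y) H(X|Y=y)
  p(Y=0) = 17/40, H(X|Y=0) = 1.5799
  p(Y=1) = 1/4, H(X|Y=1) = 1.3710
  p(Y=2) = 13/40, H(X|Y=2) = 1.5766
H(X|Y) = 0.4250×1.5799 + 0.2500×1.3710 + 0.3250×1.5766 = 1.5266 bits


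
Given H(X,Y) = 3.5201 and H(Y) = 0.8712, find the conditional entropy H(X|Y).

Chain rule: H(X,Y) = H(X|Y) + H(Y)
H(X|Y) = H(X,Y) - H(Y) = 3.5201 - 0.8712 = 2.6489 bits


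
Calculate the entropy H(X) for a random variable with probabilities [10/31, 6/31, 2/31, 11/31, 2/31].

H(X) = -Σ p(x) log₂ p(x)
  -10/31 × log₂(10/31) = 0.5265
  -6/31 × log₂(6/31) = 0.4586
  -2/31 × log₂(2/31) = 0.2551
  -11/31 × log₂(11/31) = 0.5304
  -2/31 × log₂(2/31) = 0.2551
H(X) = 2.0257 bits


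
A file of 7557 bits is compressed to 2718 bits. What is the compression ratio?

Compression ratio = Original / Compressed
= 7557 / 2718 = 2.78:1


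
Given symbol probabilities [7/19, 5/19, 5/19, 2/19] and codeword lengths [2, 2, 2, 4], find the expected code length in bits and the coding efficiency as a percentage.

Average length L = Σ p_i × l_i = 2.2105 bits
Entropy H = 1.8863 bits
Efficiency η = H/L × 100% = 85.33%


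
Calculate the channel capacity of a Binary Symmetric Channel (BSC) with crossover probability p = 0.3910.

For BSC with error probability p:
C = 1 - H(p) where H(p) is binary entropy
H(0.3910) = -0.3910 × log₂(0.3910) - 0.6090 × log₂(0.6090)
H(p) = 0.9654
C = 1 - 0.9654 = 0.0346 bits/use


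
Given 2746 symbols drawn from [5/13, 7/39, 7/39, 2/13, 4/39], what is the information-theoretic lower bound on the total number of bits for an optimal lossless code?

Entropy H = 2.1722 bits/symbol
Minimum bits = H × n = 2.1722 × 2746
= 5964.78 bits


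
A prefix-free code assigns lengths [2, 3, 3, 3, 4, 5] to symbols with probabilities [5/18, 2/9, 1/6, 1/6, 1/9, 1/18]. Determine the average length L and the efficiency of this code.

Average length L = Σ p_i × l_i = 2.9444 bits
Entropy H = 2.4411 bits
Efficiency η = H/L × 100% = 82.90%


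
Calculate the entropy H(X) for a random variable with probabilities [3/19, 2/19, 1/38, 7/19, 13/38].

H(X) = -Σ p(x) log₂ p(x)
  -3/19 × log₂(3/19) = 0.4205
  -2/19 × log₂(2/19) = 0.3419
  -1/38 × log₂(1/38) = 0.1381
  -7/19 × log₂(7/19) = 0.5307
  -13/38 × log₂(13/38) = 0.5294
H(X) = 1.9606 bits


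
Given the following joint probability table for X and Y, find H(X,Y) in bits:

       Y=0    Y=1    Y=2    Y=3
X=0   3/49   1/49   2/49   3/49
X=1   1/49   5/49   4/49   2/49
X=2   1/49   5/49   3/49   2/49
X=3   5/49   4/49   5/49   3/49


H(X,Y) = -Σ p(x,y) log₂ p(x,y)
  p(0,0)=3/49: -0.0612 × log₂(0.0612) = 0.2467
  p(0,1)=1/49: -0.0204 × log₂(0.0204) = 0.1146
  p(0,2)=2/49: -0.0408 × log₂(0.0408) = 0.1884
  p(0,3)=3/49: -0.0612 × log₂(0.0612) = 0.2467
  p(1,0)=1/49: -0.0204 × log₂(0.0204) = 0.1146
  p(1,1)=5/49: -0.1020 × log₂(0.1020) = 0.3360
  p(1,2)=4/49: -0.0816 × log₂(0.0816) = 0.2951
  p(1,3)=2/49: -0.0408 × log₂(0.0408) = 0.1884
  p(2,0)=1/49: -0.0204 × log₂(0.0204) = 0.1146
  p(2,1)=5/49: -0.1020 × log₂(0.1020) = 0.3360
  p(2,2)=3/49: -0.0612 × log₂(0.0612) = 0.2467
  p(2,3)=2/49: -0.0408 × log₂(0.0408) = 0.1884
  p(3,0)=5/49: -0.1020 × log₂(0.1020) = 0.3360
  p(3,1)=4/49: -0.0816 × log₂(0.0816) = 0.2951
  p(3,2)=5/49: -0.1020 × log₂(0.1020) = 0.3360
  p(3,3)=3/49: -0.0612 × log₂(0.0612) = 0.2467
H(X,Y) = 3.8299 bits


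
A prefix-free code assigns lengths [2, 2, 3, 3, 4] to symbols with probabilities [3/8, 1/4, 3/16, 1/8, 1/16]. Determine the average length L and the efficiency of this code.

Average length L = Σ p_i × l_i = 2.4375 bits
Entropy H = 2.1085 bits
Efficiency η = H/L × 100% = 86.50%


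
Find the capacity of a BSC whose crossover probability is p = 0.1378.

For BSC with error probability p:
C = 1 - H(p) where H(p) is binary entropy
H(0.1378) = -0.1378 × log₂(0.1378) - 0.8622 × log₂(0.8622)
H(p) = 0.5784
C = 1 - 0.5784 = 0.4216 bits/use


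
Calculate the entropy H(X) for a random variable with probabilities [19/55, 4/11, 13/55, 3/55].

H(X) = -Σ p(x) log₂ p(x)
  -19/55 × log₂(19/55) = 0.5297
  -4/11 × log₂(4/11) = 0.5307
  -13/55 × log₂(13/55) = 0.4919
  -3/55 × log₂(3/55) = 0.2289
H(X) = 1.7812 bits


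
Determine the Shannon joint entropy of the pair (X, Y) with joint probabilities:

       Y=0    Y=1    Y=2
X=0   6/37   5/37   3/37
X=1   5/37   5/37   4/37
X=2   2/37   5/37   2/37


H(X,Y) = -Σ p(x,y) log₂ p(x,y)
  p(0,0)=6/37: -0.1622 × log₂(0.1622) = 0.4256
  p(0,1)=5/37: -0.1351 × log₂(0.1351) = 0.3902
  p(0,2)=3/37: -0.0811 × log₂(0.0811) = 0.2939
  p(1,0)=5/37: -0.1351 × log₂(0.1351) = 0.3902
  p(1,1)=5/37: -0.1351 × log₂(0.1351) = 0.3902
  p(1,2)=4/37: -0.1081 × log₂(0.1081) = 0.3470
  p(2,0)=2/37: -0.0541 × log₂(0.0541) = 0.2275
  p(2,1)=5/37: -0.1351 × log₂(0.1351) = 0.3902
  p(2,2)=2/37: -0.0541 × log₂(0.0541) = 0.2275
H(X,Y) = 3.0823 bits


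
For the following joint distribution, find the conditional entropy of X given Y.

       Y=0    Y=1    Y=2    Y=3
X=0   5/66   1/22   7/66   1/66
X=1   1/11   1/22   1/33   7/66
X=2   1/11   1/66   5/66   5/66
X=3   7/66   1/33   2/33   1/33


H(X|Y) = Σ_y p(y) H(X|Y=y)
  p(Y=0) = 4/11, H(X|Y=0) = 1.9899
  p(Y=1) = 3/22, H(X|Y=1) = 1.8911
  p(Y=2) = 3/11, H(X|Y=2) = 1.8776
  p(Y=3) = 5/22, H(X|Y=3) = 1.6895
H(X|Y) = 0.3636×1.9899 + 0.1364×1.8911 + 0.2727×1.8776 + 0.2273×1.6895 = 1.8775 bits


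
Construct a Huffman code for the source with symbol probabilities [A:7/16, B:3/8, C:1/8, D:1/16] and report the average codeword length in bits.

Huffman tree construction:
Combine smallest probabilities repeatedly
Resulting codes:
  A: 0 (length 1)
  B: 11 (length 2)
  C: 101 (length 3)
  D: 100 (length 3)
Average length = Σ p(s) × length(s) = 1.7500 bits


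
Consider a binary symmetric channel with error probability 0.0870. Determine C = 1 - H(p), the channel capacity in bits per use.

For BSC with error probability p:
C = 1 - H(p) where H(p) is binary entropy
H(0.0870) = -0.0870 × log₂(0.0870) - 0.9130 × log₂(0.9130)
H(p) = 0.4264
C = 1 - 0.4264 = 0.5736 bits/use


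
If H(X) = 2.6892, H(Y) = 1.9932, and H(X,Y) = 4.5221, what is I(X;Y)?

I(X;Y) = H(X) + H(Y) - H(X,Y)
I(X;Y) = 2.6892 + 1.9932 - 4.5221 = 0.1603 bits


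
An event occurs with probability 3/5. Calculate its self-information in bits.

Information content I(x) = -log₂(p(x))
I = -log₂(3/5) = -log₂(0.6000)
I = 0.7370 bits


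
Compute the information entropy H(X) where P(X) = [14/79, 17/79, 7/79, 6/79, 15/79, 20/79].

H(X) = -Σ p(x) log₂ p(x)
  -14/79 × log₂(14/79) = 0.4424
  -17/79 × log₂(17/79) = 0.4769
  -7/79 × log₂(7/79) = 0.3098
  -6/79 × log₂(6/79) = 0.2824
  -15/79 × log₂(15/79) = 0.4551
  -20/79 × log₂(20/79) = 0.5017
H(X) = 2.4684 bits


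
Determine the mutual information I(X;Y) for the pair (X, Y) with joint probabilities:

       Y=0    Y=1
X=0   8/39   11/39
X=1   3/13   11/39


H(X) = 0.9995, H(Y) = 0.9881, H(X,Y) = 1.9870
I(X;Y) = H(X) + H(Y) - H(X,Y) = 0.0006 bits


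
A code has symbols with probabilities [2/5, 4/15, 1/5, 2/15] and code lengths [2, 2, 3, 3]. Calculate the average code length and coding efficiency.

Average length L = Σ p_i × l_i = 2.3333 bits
Entropy H = 1.8892 bits
Efficiency η = H/L × 100% = 80.97%


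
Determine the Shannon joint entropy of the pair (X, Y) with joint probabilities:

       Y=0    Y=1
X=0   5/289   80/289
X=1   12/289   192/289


H(X,Y) = -Σ p(x,y) log₂ p(x,y)
  p(0,0)=5/289: -0.0173 × log₂(0.0173) = 0.1013
  p(0,1)=80/289: -0.2768 × log₂(0.2768) = 0.5129
  p(1,0)=12/289: -0.0415 × log₂(0.0415) = 0.1906
  p(1,1)=192/289: -0.6644 × log₂(0.6644) = 0.3919
H(X,Y) = 1.1967 bits


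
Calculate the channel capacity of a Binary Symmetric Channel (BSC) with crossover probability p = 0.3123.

For BSC with error probability p:
C = 1 - H(p) where H(p) is binary entropy
H(0.3123) = -0.3123 × log₂(0.3123) - 0.6877 × log₂(0.6877)
H(p) = 0.8958
C = 1 - 0.8958 = 0.1042 bits/use


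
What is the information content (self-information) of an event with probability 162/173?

Information content I(x) = -log₂(p(x))
I = -log₂(162/173) = -log₂(0.9364)
I = 0.0948 bits


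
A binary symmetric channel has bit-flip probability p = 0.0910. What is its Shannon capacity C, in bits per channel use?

For BSC with error probability p:
C = 1 - H(p) where H(p) is binary entropy
H(0.0910) = -0.0910 × log₂(0.0910) - 0.9090 × log₂(0.9090)
H(p) = 0.4398
C = 1 - 0.4398 = 0.5602 bits/use


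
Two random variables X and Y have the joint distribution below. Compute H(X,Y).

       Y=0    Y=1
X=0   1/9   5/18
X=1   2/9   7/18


H(X,Y) = -Σ p(x,y) log₂ p(x,y)
  p(0,0)=1/9: -0.1111 × log₂(0.1111) = 0.3522
  p(0,1)=5/18: -0.2778 × log₂(0.2778) = 0.5133
  p(1,0)=2/9: -0.2222 × log₂(0.2222) = 0.4822
  p(1,1)=7/18: -0.3889 × log₂(0.3889) = 0.5299
H(X,Y) = 1.8776 bits


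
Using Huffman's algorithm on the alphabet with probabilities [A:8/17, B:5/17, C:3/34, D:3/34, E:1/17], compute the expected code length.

Huffman tree construction:
Combine smallest probabilities repeatedly
Resulting codes:
  A: 0 (length 1)
  B: 11 (length 2)
  C: 1011 (length 4)
  D: 100 (length 3)
  E: 1010 (length 4)
Average length = Σ p(s) × length(s) = 1.9118 bits


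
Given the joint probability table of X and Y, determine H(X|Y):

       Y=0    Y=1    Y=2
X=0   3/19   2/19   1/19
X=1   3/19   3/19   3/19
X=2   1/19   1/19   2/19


H(X|Y) = Σ_y p(y) H(X|Y=y)
  p(Y=0) = 7/19, H(X|Y=0) = 1.4488
  p(Y=1) = 6/19, H(X|Y=1) = 1.4591
  p(Y=2) = 6/19, H(X|Y=2) = 1.4591
H(X|Y) = 0.3684×1.4488 + 0.3158×1.4591 + 0.3158×1.4591 = 1.4553 bits


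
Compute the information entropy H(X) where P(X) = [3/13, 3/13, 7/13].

H(X) = -Σ p(x) log₂ p(x)
  -3/13 × log₂(3/13) = 0.4882
  -3/13 × log₂(3/13) = 0.4882
  -7/13 × log₂(7/13) = 0.4809
H(X) = 1.4573 bits


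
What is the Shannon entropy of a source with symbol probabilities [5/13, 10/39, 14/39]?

H(X) = -Σ p(x) log₂ p(x)
  -5/13 × log₂(5/13) = 0.5302
  -10/39 × log₂(10/39) = 0.5035
  -14/39 × log₂(14/39) = 0.5306
H(X) = 1.5642 bits


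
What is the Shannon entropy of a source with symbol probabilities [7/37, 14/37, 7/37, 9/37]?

H(X) = -Σ p(x) log₂ p(x)
  -7/37 × log₂(7/37) = 0.4545
  -14/37 × log₂(14/37) = 0.5305
  -7/37 × log₂(7/37) = 0.4545
  -9/37 × log₂(9/37) = 0.4961
H(X) = 1.9355 bits


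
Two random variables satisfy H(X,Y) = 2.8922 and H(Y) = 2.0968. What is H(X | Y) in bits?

Chain rule: H(X,Y) = H(X|Y) + H(Y)
H(X|Y) = H(X,Y) - H(Y) = 2.8922 - 2.0968 = 0.7954 bits


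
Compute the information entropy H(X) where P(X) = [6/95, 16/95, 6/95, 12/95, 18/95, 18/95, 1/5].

H(X) = -Σ p(x) log₂ p(x)
  -6/95 × log₂(6/95) = 0.2517
  -16/95 × log₂(16/95) = 0.4328
  -6/95 × log₂(6/95) = 0.2517
  -12/95 × log₂(12/95) = 0.3770
  -18/95 × log₂(18/95) = 0.4547
  -18/95 × log₂(18/95) = 0.4547
  -1/5 × log₂(1/5) = 0.4644
H(X) = 2.6870 bits


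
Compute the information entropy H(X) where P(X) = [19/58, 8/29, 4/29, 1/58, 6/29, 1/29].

H(X) = -Σ p(x) log₂ p(x)
  -19/58 × log₂(19/58) = 0.5274
  -8/29 × log₂(8/29) = 0.5125
  -4/29 × log₂(4/29) = 0.3942
  -1/58 × log₂(1/58) = 0.1010
  -6/29 × log₂(6/29) = 0.4703
  -1/29 × log₂(1/29) = 0.1675
H(X) = 2.1730 bits


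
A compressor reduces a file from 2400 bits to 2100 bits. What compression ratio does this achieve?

Compression ratio = Original / Compressed
= 2400 / 2100 = 1.14:1


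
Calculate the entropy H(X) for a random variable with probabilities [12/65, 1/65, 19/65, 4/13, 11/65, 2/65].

H(X) = -Σ p(x) log₂ p(x)
  -12/65 × log₂(12/65) = 0.4500
  -1/65 × log₂(1/65) = 0.0927
  -19/65 × log₂(19/65) = 0.5187
  -4/13 × log₂(4/13) = 0.5232
  -11/65 × log₂(11/65) = 0.4337
  -2/65 × log₂(2/65) = 0.1545
H(X) = 2.1728 bits


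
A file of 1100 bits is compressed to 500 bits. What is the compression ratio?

Compression ratio = Original / Compressed
= 1100 / 500 = 2.20:1


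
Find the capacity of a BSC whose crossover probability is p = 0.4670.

For BSC with error probability p:
C = 1 - H(p) where H(p) is binary entropy
H(0.4670) = -0.4670 × log₂(0.4670) - 0.5330 × log₂(0.5330)
H(p) = 0.9969
C = 1 - 0.9969 = 0.0031 bits/use


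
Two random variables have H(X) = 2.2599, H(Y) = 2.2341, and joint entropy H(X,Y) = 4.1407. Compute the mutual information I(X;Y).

I(X;Y) = H(X) + H(Y) - H(X,Y)
I(X;Y) = 2.2599 + 2.2341 - 4.1407 = 0.3533 bits


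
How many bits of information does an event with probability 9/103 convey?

Information content I(x) = -log₂(p(x))
I = -log₂(9/103) = -log₂(0.0874)
I = 3.5166 bits


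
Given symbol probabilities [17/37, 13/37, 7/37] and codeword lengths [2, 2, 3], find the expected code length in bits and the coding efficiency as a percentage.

Average length L = Σ p_i × l_i = 2.1892 bits
Entropy H = 1.5002 bits
Efficiency η = H/L × 100% = 68.53%


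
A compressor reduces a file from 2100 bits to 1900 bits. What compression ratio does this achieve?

Compression ratio = Original / Compressed
= 2100 / 1900 = 1.11:1


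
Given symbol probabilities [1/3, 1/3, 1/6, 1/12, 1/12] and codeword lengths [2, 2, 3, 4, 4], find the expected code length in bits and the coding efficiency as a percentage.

Average length L = Σ p_i × l_i = 2.5000 bits
Entropy H = 2.0850 bits
Efficiency η = H/L × 100% = 83.40%


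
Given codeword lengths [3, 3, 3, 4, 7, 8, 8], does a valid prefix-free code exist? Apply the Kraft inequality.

Kraft inequality: Σ 2^(-l_i) ≤ 1 for prefix-free code
Calculating: 2^(-3) + 2^(-3) + 2^(-3) + 2^(-4) + 2^(-7) + 2^(-8) + 2^(-8)
= 0.125 + 0.125 + 0.125 + 0.0625 + 0.0078125 + 0.00390625 + 0.00390625
= 0.4531
Since 0.4531 ≤ 1, prefix-free code exists


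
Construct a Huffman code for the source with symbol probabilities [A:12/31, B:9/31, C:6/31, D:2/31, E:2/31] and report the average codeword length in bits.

Huffman tree construction:
Combine smallest probabilities repeatedly
Resulting codes:
  A: 0 (length 1)
  B: 10 (length 2)
  C: 111 (length 3)
  D: 1100 (length 4)
  E: 1101 (length 4)
Average length = Σ p(s) × length(s) = 2.0645 bits


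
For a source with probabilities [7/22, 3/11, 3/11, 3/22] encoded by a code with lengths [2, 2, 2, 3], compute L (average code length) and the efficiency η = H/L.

Average length L = Σ p_i × l_i = 2.1364 bits
Entropy H = 1.9401 bits
Efficiency η = H/L × 100% = 90.81%


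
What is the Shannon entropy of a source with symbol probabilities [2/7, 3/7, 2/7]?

H(X) = -Σ p(x) log₂ p(x)
  -2/7 × log₂(2/7) = 0.5164
  -3/7 × log₂(3/7) = 0.5239
  -2/7 × log₂(2/7) = 0.5164
H(X) = 1.5567 bits


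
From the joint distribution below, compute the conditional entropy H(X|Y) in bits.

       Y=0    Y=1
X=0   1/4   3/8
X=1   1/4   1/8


H(X|Y) = Σ_y p(y) H(X|Y=y)
  p(Y=0) = 1/2, H(X|Y=0) = 1.0000
  p(Y=1) = 1/2, H(X|Y=1) = 0.8113
H(X|Y) = 0.5000×1.0000 + 0.5000×0.8113 = 0.9056 bits


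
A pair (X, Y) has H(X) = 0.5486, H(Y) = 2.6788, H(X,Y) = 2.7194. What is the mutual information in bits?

I(X;Y) = H(X) + H(Y) - H(X,Y)
I(X;Y) = 0.5486 + 2.6788 - 2.7194 = 0.508 bits


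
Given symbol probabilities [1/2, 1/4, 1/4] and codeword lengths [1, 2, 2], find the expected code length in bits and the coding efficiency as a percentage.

Average length L = Σ p_i × l_i = 1.5000 bits
Entropy H = 1.5000 bits
Efficiency η = H/L × 100% = 100.00%


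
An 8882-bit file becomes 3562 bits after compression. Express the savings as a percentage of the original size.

Space savings = (1 - Compressed/Original) × 100%
= (1 - 3562/8882) × 100%
= 59.90%


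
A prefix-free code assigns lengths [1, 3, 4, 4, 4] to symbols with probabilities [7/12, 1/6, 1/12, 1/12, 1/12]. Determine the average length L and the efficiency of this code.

Average length L = Σ p_i × l_i = 2.0833 bits
Entropy H = 1.7807 bits
Efficiency η = H/L × 100% = 85.47%


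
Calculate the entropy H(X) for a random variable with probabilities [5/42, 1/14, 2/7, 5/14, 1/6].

H(X) = -Σ p(x) log₂ p(x)
  -5/42 × log₂(5/42) = 0.3655
  -1/14 × log₂(1/14) = 0.2720
  -2/7 × log₂(2/7) = 0.5164
  -5/14 × log₂(5/14) = 0.5305
  -1/6 × log₂(1/6) = 0.4308
H(X) = 2.1152 bits


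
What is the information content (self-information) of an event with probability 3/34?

Information content I(x) = -log₂(p(x))
I = -log₂(3/34) = -log₂(0.0882)
I = 3.5025 bits


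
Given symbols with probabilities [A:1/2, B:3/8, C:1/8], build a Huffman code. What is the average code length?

Huffman tree construction:
Combine smallest probabilities repeatedly
Resulting codes:
  A: 0 (length 1)
  B: 11 (length 2)
  C: 10 (length 2)
Average length = Σ p(s) × length(s) = 1.5000 bits


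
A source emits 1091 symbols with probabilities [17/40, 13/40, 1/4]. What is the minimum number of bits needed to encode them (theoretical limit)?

Entropy H = 1.5516 bits/symbol
Minimum bits = H × n = 1.5516 × 1091
= 1692.83 bits


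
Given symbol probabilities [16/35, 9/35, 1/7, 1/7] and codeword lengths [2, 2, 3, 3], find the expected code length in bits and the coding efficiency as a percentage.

Average length L = Σ p_i × l_i = 2.2857 bits
Entropy H = 1.8222 bits
Efficiency η = H/L × 100% = 79.72%


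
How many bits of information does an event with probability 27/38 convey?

Information content I(x) = -log₂(p(x))
I = -log₂(27/38) = -log₂(0.7105)
I = 0.4930 bits


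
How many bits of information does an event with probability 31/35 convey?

Information content I(x) = -log₂(p(x))
I = -log₂(31/35) = -log₂(0.8857)
I = 0.1751 bits
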